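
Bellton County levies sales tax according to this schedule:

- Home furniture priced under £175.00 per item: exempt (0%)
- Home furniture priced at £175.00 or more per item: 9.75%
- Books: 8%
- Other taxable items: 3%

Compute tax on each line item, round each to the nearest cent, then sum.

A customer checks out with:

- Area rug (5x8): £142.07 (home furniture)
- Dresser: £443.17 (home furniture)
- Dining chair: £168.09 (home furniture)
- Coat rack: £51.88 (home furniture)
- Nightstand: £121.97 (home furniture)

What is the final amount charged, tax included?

Area rug (5x8) £142.07: home furniture, under £175.00 → 0% → £0.00
Dresser £443.17: home furniture, £175.00 or more → 9.75% → £43.21
Dining chair £168.09: home furniture, under £175.00 → 0% → £0.00
Coat rack £51.88: home furniture, under £175.00 → 0% → £0.00
Nightstand £121.97: home furniture, under £175.00 → 0% → £0.00
Subtotal = £927.18; tax = £43.21; total due = £970.39

£970.39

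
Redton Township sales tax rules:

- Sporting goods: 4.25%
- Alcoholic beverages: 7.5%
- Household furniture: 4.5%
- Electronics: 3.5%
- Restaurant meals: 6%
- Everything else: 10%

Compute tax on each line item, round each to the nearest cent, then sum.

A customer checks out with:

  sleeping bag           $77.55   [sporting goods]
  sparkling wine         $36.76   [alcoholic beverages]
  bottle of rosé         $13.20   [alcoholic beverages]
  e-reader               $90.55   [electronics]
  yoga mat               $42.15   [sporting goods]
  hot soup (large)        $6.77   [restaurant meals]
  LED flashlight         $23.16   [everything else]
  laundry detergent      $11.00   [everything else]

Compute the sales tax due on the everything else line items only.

$3.42

LED flashlight $23.16: everything else → 10% → $2.32
Laundry detergent $11.00: everything else → 10% → $1.10
Tax on everything else = $2.32 + $1.10 = $3.42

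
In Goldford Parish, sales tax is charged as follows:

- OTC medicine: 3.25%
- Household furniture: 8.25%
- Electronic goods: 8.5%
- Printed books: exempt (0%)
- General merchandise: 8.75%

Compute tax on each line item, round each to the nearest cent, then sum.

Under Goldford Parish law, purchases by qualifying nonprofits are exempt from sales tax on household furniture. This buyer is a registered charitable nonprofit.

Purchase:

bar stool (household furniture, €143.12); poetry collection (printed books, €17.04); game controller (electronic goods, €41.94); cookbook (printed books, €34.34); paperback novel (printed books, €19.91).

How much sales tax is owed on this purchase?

Bar stool €143.12: household furniture, buyer-exempt → 0% → €0.00
Poetry collection €17.04: printed books → 0% → €0.00
Game controller €41.94: electronic goods → 8.5% → €3.56
Cookbook €34.34: printed books → 0% → €0.00
Paperback novel €19.91: printed books → 0% → €0.00
Total tax = €3.56

€3.56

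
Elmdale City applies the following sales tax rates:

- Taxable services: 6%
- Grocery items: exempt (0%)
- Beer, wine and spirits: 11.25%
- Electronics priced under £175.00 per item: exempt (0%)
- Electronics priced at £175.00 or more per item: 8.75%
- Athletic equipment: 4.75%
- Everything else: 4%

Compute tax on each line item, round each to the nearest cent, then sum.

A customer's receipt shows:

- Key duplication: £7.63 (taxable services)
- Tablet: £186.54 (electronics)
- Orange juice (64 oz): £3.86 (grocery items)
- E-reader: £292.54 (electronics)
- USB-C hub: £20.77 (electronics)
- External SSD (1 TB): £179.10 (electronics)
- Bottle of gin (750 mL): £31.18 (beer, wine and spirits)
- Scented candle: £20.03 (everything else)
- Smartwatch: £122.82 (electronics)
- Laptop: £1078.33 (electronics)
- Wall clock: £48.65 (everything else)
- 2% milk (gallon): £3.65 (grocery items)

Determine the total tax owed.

£158.66

Key duplication £7.63: taxable services → 6% → £0.46
Tablet £186.54: electronics, £175.00 or more → 8.75% → £16.32
Orange juice (64 oz) £3.86: grocery items → 0% → £0.00
E-reader £292.54: electronics, £175.00 or more → 8.75% → £25.60
USB-C hub £20.77: electronics, under £175.00 → 0% → £0.00
External SSD (1 TB) £179.10: electronics, £175.00 or more → 8.75% → £15.67
Bottle of gin (750 mL) £31.18: beer, wine and spirits → 11.25% → £3.51
Scented candle £20.03: everything else → 4% → £0.80
Smartwatch £122.82: electronics, under £175.00 → 0% → £0.00
Laptop £1078.33: electronics, £175.00 or more → 8.75% → £94.35
Wall clock £48.65: everything else → 4% → £1.95
2% milk (gallon) £3.65: grocery items → 0% → £0.00
Total tax = £0.46 + £16.32 + £25.60 + £15.67 + £3.51 + £0.80 + £94.35 + £1.95 = £158.66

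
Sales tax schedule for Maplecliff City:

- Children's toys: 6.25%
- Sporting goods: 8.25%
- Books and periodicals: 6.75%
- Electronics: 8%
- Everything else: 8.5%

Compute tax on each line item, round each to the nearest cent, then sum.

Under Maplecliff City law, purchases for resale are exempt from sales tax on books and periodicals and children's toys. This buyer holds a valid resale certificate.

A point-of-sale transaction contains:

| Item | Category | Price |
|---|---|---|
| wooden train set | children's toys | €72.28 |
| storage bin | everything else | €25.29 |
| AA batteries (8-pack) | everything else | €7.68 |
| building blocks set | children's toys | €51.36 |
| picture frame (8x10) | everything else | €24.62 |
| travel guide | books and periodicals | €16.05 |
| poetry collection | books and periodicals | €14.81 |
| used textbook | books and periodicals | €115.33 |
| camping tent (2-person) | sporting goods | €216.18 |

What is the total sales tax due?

Wooden train set €72.28: children's toys, buyer-exempt → 0% → €0.00
Storage bin €25.29: everything else → 8.5% → €2.15
AA batteries (8-pack) €7.68: everything else → 8.5% → €0.65
Building blocks set €51.36: children's toys, buyer-exempt → 0% → €0.00
Picture frame (8x10) €24.62: everything else → 8.5% → €2.09
Travel guide €16.05: books and periodicals, buyer-exempt → 0% → €0.00
Poetry collection €14.81: books and periodicals, buyer-exempt → 0% → €0.00
Used textbook €115.33: books and periodicals, buyer-exempt → 0% → €0.00
Camping tent (2-person) €216.18: sporting goods → 8.25% → €17.83
Total tax = €2.15 + €0.65 + €2.09 + €17.83 = €22.72

€22.72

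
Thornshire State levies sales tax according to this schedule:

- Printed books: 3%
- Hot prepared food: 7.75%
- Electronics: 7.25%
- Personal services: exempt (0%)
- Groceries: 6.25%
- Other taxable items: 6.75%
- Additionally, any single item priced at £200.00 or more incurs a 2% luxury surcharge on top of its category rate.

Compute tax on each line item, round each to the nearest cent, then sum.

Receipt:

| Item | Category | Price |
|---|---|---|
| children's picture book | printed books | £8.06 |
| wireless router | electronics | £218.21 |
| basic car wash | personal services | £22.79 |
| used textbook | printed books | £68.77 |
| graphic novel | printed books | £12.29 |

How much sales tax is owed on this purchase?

£22.85

Children's picture book £8.06: printed books → 3% → £0.24
Wireless router £218.21: electronics → 7.25% + 2% surcharge = 9.25% → £20.18
Basic car wash £22.79: personal services → 0% → £0.00
Used textbook £68.77: printed books → 3% → £2.06
Graphic novel £12.29: printed books → 3% → £0.37
Total tax = £0.24 + £20.18 + £2.06 + £0.37 = £22.85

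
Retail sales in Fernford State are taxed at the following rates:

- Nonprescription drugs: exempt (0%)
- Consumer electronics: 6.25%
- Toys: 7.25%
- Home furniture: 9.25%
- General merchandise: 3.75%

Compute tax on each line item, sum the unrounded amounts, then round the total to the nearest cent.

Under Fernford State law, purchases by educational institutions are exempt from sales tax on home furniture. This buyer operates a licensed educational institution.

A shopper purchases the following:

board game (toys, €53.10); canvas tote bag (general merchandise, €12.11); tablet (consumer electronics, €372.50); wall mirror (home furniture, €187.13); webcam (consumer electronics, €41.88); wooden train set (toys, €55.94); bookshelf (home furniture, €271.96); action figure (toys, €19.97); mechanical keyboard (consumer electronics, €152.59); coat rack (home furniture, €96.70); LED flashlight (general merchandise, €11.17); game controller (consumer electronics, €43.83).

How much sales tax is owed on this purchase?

€48.40

Board game €53.10: toys → 7.25% → €3.84975
Canvas tote bag €12.11: general merchandise → 3.75% → €0.454125
Tablet €372.50: consumer electronics → 6.25% → €23.28125
Wall mirror €187.13: home furniture, buyer-exempt → 0% → €0.00
Webcam €41.88: consumer electronics → 6.25% → €2.6175
Wooden train set €55.94: toys → 7.25% → €4.05565
Bookshelf €271.96: home furniture, buyer-exempt → 0% → €0.00
Action figure €19.97: toys → 7.25% → €1.447825
Mechanical keyboard €152.59: consumer electronics → 6.25% → €9.536875
Coat rack €96.70: home furniture, buyer-exempt → 0% → €0.00
LED flashlight €11.17: general merchandise → 3.75% → €0.418875
Game controller €43.83: consumer electronics → 6.25% → €2.739375
Unrounded tax sum = €48.401225 → €48.40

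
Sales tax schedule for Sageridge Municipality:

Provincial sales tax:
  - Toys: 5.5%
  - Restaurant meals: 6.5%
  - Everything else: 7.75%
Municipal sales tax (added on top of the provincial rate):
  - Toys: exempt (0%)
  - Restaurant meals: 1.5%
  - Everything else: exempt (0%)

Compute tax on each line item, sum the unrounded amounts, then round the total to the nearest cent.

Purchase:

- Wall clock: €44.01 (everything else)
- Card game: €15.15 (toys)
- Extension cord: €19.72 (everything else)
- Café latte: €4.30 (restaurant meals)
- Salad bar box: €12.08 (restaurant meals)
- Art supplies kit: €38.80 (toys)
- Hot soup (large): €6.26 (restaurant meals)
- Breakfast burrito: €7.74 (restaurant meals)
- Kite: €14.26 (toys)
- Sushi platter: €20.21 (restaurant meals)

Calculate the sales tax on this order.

€12.74

Wall clock €44.01: everything else → 7.75% + 0% municipal = 7.75% → €3.410775
Card game €15.15: toys → 5.5% + 0% municipal = 5.5% → €0.83325
Extension cord €19.72: everything else → 7.75% + 0% municipal = 7.75% → €1.5283
Café latte €4.30: restaurant meals → 6.5% + 1.5% municipal = 8% → €0.344
Salad bar box €12.08: restaurant meals → 6.5% + 1.5% municipal = 8% → €0.9664
Art supplies kit €38.80: toys → 5.5% + 0% municipal = 5.5% → €2.134
Hot soup (large) €6.26: restaurant meals → 6.5% + 1.5% municipal = 8% → €0.5008
Breakfast burrito €7.74: restaurant meals → 6.5% + 1.5% municipal = 8% → €0.6192
Kite €14.26: toys → 5.5% + 0% municipal = 5.5% → €0.7843
Sushi platter €20.21: restaurant meals → 6.5% + 1.5% municipal = 8% → €1.6168
Unrounded tax sum = €12.737825 → €12.74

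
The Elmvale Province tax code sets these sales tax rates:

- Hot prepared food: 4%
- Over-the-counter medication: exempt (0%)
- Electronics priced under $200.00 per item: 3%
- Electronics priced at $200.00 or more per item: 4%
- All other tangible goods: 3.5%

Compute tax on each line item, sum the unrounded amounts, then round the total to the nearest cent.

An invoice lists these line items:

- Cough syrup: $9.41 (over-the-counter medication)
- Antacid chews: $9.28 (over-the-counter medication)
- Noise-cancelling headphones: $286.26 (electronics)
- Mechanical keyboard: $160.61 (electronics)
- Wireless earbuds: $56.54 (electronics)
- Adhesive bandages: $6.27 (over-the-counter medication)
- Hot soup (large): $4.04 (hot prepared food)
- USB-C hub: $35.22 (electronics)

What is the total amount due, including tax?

Cough syrup $9.41: over-the-counter medication → 0% → $0.00
Antacid chews $9.28: over-the-counter medication → 0% → $0.00
Noise-cancelling headphones $286.26: electronics, $200.00 or more → 4% → $11.4504
Mechanical keyboard $160.61: electronics, under $200.00 → 3% → $4.8183
Wireless earbuds $56.54: electronics, under $200.00 → 3% → $1.6962
Adhesive bandages $6.27: over-the-counter medication → 0% → $0.00
Hot soup (large) $4.04: hot prepared food → 4% → $0.1616
USB-C hub $35.22: electronics, under $200.00 → 3% → $1.0566
Subtotal = $567.63; unrounded tax = $19.1831 → $19.18; total due = $586.81

$586.81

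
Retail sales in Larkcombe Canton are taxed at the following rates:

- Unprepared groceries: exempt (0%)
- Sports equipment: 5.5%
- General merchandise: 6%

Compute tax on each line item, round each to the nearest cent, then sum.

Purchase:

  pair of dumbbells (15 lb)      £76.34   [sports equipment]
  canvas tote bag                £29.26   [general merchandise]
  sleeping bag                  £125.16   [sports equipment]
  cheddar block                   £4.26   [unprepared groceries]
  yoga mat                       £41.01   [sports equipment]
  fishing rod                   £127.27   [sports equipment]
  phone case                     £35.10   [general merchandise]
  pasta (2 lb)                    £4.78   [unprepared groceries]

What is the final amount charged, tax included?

Pair of dumbbells (15 lb) £76.34: sports equipment → 5.5% → £4.20
Canvas tote bag £29.26: general merchandise → 6% → £1.76
Sleeping bag £125.16: sports equipment → 5.5% → £6.88
Cheddar block £4.26: unprepared groceries → 0% → £0.00
Yoga mat £41.01: sports equipment → 5.5% → £2.26
Fishing rod £127.27: sports equipment → 5.5% → £7.00
Phone case £35.10: general merchandise → 6% → £2.11
Pasta (2 lb) £4.78: unprepared groceries → 0% → £0.00
Subtotal = £443.18; tax = £24.21; total due = £467.39

£467.39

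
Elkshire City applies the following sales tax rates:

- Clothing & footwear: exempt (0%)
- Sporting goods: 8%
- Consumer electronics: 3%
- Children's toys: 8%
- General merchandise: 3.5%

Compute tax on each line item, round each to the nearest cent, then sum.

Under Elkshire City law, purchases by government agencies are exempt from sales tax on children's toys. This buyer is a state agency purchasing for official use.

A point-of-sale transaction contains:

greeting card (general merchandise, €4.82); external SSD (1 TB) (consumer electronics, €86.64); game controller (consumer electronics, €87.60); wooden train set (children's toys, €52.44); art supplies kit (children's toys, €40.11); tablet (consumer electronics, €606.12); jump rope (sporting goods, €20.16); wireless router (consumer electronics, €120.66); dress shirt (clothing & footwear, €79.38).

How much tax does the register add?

Greeting card €4.82: general merchandise → 3.5% → €0.17
External SSD (1 TB) €86.64: consumer electronics → 3% → €2.60
Game controller €87.60: consumer electronics → 3% → €2.63
Wooden train set €52.44: children's toys, buyer-exempt → 0% → €0.00
Art supplies kit €40.11: children's toys, buyer-exempt → 0% → €0.00
Tablet €606.12: consumer electronics → 3% → €18.18
Jump rope €20.16: sporting goods → 8% → €1.61
Wireless router €120.66: consumer electronics → 3% → €3.62
Dress shirt €79.38: clothing & footwear → 0% → €0.00
Total tax = €0.17 + €2.60 + €2.63 + €18.18 + €1.61 + €3.62 = €28.81

€28.81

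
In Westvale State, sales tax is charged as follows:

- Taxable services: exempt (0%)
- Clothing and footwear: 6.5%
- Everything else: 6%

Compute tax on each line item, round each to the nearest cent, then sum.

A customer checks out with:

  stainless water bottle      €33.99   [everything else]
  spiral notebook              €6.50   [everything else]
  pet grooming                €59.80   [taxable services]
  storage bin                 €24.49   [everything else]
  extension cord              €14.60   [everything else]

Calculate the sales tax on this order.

Stainless water bottle €33.99: everything else → 6% → €2.04
Spiral notebook €6.50: everything else → 6% → €0.39
Pet grooming €59.80: taxable services → 0% → €0.00
Storage bin €24.49: everything else → 6% → €1.47
Extension cord €14.60: everything else → 6% → €0.88
Total tax = €2.04 + €0.39 + €1.47 + €0.88 = €4.78

€4.78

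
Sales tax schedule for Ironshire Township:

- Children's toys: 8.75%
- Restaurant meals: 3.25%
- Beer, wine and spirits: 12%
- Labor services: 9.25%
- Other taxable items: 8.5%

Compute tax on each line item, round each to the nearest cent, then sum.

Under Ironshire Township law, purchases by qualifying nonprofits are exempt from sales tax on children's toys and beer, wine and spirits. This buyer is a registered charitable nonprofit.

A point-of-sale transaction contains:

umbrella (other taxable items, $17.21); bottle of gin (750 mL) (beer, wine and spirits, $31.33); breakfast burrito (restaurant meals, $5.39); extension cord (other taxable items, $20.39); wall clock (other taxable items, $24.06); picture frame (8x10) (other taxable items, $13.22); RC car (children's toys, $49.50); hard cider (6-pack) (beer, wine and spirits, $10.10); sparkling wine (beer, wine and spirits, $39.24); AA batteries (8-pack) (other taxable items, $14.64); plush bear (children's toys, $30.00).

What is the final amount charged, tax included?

$262.86

Umbrella $17.21: other taxable items → 8.5% → $1.46
Bottle of gin (750 mL) $31.33: beer, wine and spirits, buyer-exempt → 0% → $0.00
Breakfast burrito $5.39: restaurant meals → 3.25% → $0.18
Extension cord $20.39: other taxable items → 8.5% → $1.73
Wall clock $24.06: other taxable items → 8.5% → $2.05
Picture frame (8x10) $13.22: other taxable items → 8.5% → $1.12
RC car $49.50: children's toys, buyer-exempt → 0% → $0.00
Hard cider (6-pack) $10.10: beer, wine and spirits, buyer-exempt → 0% → $0.00
Sparkling wine $39.24: beer, wine and spirits, buyer-exempt → 0% → $0.00
AA batteries (8-pack) $14.64: other taxable items → 8.5% → $1.24
Plush bear $30.00: children's toys, buyer-exempt → 0% → $0.00
Subtotal = $255.08; tax = $7.78; total due = $262.86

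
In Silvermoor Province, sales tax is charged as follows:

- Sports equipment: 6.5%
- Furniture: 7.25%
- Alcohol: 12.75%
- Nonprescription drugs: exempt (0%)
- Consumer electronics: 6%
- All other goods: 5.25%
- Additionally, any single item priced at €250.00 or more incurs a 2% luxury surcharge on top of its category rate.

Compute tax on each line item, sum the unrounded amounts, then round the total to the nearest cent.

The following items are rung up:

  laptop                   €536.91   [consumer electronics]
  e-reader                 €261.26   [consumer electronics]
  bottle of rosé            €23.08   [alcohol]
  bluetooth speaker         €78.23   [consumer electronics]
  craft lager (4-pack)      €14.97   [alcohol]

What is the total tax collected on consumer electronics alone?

€68.55

Laptop €536.91: consumer electronics → 6% + 2% surcharge = 8% → €42.9528
E-reader €261.26: consumer electronics → 6% + 2% surcharge = 8% → €20.9008
Bluetooth speaker €78.23: consumer electronics → 6% → €4.6938
Tax on consumer electronics: unrounded sum = €68.5474 → €68.55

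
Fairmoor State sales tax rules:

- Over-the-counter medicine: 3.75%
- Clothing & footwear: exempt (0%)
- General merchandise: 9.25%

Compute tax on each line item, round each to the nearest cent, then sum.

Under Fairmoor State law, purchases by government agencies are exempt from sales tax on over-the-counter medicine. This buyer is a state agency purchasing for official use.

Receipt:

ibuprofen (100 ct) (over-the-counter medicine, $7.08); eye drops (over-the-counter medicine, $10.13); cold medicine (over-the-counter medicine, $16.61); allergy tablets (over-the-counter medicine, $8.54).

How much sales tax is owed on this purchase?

Ibuprofen (100 ct) $7.08: over-the-counter medicine, buyer-exempt → 0% → $0.00
Eye drops $10.13: over-the-counter medicine, buyer-exempt → 0% → $0.00
Cold medicine $16.61: over-the-counter medicine, buyer-exempt → 0% → $0.00
Allergy tablets $8.54: over-the-counter medicine, buyer-exempt → 0% → $0.00
Total tax = $0.00

$0.00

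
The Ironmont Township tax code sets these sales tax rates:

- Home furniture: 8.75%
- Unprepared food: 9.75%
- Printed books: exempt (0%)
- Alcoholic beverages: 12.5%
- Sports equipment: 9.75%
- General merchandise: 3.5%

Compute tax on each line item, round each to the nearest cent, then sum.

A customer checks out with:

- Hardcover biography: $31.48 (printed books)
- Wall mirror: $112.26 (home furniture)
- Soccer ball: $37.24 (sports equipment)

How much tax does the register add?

Hardcover biography $31.48: printed books → 0% → $0.00
Wall mirror $112.26: home furniture → 8.75% → $9.82
Soccer ball $37.24: sports equipment → 9.75% → $3.63
Total tax = $9.82 + $3.63 = $13.45

$13.45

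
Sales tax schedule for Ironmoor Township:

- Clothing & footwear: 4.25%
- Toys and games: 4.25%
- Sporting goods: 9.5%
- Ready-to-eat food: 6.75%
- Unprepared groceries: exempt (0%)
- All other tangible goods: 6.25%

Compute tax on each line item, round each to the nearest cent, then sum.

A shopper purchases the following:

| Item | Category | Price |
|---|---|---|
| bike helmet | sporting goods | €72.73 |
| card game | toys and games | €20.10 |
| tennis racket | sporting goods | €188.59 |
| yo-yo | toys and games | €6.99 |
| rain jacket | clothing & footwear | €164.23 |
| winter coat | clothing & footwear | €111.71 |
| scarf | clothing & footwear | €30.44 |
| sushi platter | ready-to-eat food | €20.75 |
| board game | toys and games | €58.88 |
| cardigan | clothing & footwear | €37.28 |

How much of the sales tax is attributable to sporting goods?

€24.83

Bike helmet €72.73: sporting goods → 9.5% → €6.91
Tennis racket €188.59: sporting goods → 9.5% → €17.92
Tax on sporting goods = €6.91 + €17.92 = €24.83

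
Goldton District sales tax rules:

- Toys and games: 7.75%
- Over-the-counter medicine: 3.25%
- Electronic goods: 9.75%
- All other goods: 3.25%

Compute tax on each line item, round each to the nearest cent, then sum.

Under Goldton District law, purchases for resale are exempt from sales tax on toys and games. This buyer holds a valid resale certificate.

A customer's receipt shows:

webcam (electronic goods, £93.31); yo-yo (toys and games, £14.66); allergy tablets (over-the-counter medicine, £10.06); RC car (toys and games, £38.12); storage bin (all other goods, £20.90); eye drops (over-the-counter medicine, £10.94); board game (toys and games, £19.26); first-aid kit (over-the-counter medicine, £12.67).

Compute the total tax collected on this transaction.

Webcam £93.31: electronic goods → 9.75% → £9.10
Yo-yo £14.66: toys and games, buyer-exempt → 0% → £0.00
Allergy tablets £10.06: over-the-counter medicine → 3.25% → £0.33
RC car £38.12: toys and games, buyer-exempt → 0% → £0.00
Storage bin £20.90: all other goods → 3.25% → £0.68
Eye drops £10.94: over-the-counter medicine → 3.25% → £0.36
Board game £19.26: toys and games, buyer-exempt → 0% → £0.00
First-aid kit £12.67: over-the-counter medicine → 3.25% → £0.41
Total tax = £9.10 + £0.33 + £0.68 + £0.36 + £0.41 = £10.88

£10.88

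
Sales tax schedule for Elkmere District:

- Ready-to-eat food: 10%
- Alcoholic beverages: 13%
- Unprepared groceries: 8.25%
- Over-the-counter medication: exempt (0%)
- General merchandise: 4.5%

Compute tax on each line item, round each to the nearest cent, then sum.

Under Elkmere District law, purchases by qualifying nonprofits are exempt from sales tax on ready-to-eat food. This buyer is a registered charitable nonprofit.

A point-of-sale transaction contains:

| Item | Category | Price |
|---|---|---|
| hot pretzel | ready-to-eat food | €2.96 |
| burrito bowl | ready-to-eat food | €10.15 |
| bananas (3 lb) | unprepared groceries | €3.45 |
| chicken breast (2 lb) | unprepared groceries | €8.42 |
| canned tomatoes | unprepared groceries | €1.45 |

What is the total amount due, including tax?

€27.52

Hot pretzel €2.96: ready-to-eat food, buyer-exempt → 0% → €0.00
Burrito bowl €10.15: ready-to-eat food, buyer-exempt → 0% → €0.00
Bananas (3 lb) €3.45: unprepared groceries → 8.25% → €0.28
Chicken breast (2 lb) €8.42: unprepared groceries → 8.25% → €0.69
Canned tomatoes €1.45: unprepared groceries → 8.25% → €0.12
Subtotal = €26.43; tax = €1.09; total due = €27.52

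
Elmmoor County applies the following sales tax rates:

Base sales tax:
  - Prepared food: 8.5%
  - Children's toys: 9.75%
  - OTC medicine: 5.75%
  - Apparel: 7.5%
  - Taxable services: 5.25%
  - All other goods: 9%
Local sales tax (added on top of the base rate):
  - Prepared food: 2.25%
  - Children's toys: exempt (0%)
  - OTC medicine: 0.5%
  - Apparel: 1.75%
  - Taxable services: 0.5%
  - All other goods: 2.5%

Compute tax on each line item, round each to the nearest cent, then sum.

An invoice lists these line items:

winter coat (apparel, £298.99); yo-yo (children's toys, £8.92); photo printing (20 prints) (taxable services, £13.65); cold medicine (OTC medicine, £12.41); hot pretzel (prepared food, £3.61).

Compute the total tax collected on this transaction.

Winter coat £298.99: apparel → 7.5% + 1.75% local = 9.25% → £27.66
Yo-yo £8.92: children's toys → 9.75% + 0% local = 9.75% → £0.87
Photo printing (20 prints) £13.65: taxable services → 5.25% + 0.5% local = 5.75% → £0.78
Cold medicine £12.41: OTC medicine → 5.75% + 0.5% local = 6.25% → £0.78
Hot pretzel £3.61: prepared food → 8.5% + 2.25% local = 10.75% → £0.39
Total tax = £27.66 + £0.87 + £0.78 + £0.78 + £0.39 = £30.48

£30.48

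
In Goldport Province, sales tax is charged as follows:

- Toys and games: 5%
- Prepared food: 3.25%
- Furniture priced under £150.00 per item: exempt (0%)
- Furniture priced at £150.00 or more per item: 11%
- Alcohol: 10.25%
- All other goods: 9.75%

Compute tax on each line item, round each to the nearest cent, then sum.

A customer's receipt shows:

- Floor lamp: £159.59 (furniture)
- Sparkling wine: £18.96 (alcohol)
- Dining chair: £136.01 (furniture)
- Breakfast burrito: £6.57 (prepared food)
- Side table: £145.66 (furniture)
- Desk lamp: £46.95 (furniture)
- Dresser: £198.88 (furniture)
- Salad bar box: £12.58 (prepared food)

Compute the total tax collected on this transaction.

Floor lamp £159.59: furniture, £150.00 or more → 11% → £17.55
Sparkling wine £18.96: alcohol → 10.25% → £1.94
Dining chair £136.01: furniture, under £150.00 → 0% → £0.00
Breakfast burrito £6.57: prepared food → 3.25% → £0.21
Side table £145.66: furniture, under £150.00 → 0% → £0.00
Desk lamp £46.95: furniture, under £150.00 → 0% → £0.00
Dresser £198.88: furniture, £150.00 or more → 11% → £21.88
Salad bar box £12.58: prepared food → 3.25% → £0.41
Total tax = £17.55 + £1.94 + £0.21 + £21.88 + £0.41 = £41.99

£41.99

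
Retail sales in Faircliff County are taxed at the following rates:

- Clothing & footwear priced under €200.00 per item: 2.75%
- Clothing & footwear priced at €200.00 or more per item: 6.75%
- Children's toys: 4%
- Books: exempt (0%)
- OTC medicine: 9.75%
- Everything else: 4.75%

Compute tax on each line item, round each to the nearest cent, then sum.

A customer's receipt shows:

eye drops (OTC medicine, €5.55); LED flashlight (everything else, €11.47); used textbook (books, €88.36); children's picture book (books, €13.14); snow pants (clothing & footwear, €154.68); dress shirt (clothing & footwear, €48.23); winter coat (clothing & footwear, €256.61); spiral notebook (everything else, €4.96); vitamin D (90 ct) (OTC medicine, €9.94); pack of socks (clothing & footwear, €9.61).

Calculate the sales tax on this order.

€25.45

Eye drops €5.55: OTC medicine → 9.75% → €0.54
LED flashlight €11.47: everything else → 4.75% → €0.54
Used textbook €88.36: books → 0% → €0.00
Children's picture book €13.14: books → 0% → €0.00
Snow pants €154.68: clothing & footwear, under €200.00 → 2.75% → €4.25
Dress shirt €48.23: clothing & footwear, under €200.00 → 2.75% → €1.33
Winter coat €256.61: clothing & footwear, €200.00 or more → 6.75% → €17.32
Spiral notebook €4.96: everything else → 4.75% → €0.24
Vitamin D (90 ct) €9.94: OTC medicine → 9.75% → €0.97
Pack of socks €9.61: clothing & footwear, under €200.00 → 2.75% → €0.26
Total tax = €0.54 + €0.54 + €4.25 + €1.33 + €17.32 + €0.24 + €0.97 + €0.26 = €25.45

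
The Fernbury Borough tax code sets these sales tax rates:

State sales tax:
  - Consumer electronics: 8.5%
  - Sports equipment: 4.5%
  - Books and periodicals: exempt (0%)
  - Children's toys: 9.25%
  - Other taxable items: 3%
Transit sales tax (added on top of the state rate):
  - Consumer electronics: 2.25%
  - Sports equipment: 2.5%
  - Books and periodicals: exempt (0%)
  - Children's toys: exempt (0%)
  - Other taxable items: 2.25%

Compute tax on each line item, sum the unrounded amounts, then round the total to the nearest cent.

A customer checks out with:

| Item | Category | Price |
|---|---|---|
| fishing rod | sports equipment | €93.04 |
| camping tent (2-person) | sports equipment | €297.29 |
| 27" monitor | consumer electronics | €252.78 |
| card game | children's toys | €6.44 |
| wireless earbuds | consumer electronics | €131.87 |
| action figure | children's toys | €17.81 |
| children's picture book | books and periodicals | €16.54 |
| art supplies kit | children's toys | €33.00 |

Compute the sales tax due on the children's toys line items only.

Card game €6.44: children's toys → 9.25% + 0% transit = 9.25% → €0.5957
Action figure €17.81: children's toys → 9.25% + 0% transit = 9.25% → €1.647425
Art supplies kit €33.00: children's toys → 9.25% + 0% transit = 9.25% → €3.0525
Tax on children's toys: unrounded sum = €5.295625 → €5.30

€5.30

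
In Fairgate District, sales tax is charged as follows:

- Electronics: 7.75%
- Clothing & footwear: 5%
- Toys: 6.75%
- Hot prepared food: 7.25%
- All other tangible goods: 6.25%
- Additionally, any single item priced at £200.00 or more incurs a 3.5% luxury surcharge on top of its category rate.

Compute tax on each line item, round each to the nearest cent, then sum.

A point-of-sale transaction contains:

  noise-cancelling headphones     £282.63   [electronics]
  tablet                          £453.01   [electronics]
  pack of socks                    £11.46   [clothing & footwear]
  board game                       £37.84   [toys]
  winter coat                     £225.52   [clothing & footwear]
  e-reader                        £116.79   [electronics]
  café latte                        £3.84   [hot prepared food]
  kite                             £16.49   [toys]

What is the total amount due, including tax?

Noise-cancelling headphones £282.63: electronics → 7.75% + 3.5% surcharge = 11.25% → £31.80
Tablet £453.01: electronics → 7.75% + 3.5% surcharge = 11.25% → £50.96
Pack of socks £11.46: clothing & footwear → 5% → £0.57
Board game £37.84: toys → 6.75% → £2.55
Winter coat £225.52: clothing & footwear → 5% + 3.5% surcharge = 8.5% → £19.17
E-reader £116.79: electronics → 7.75% → £9.05
Café latte £3.84: hot prepared food → 7.25% → £0.28
Kite £16.49: toys → 6.75% → £1.11
Subtotal = £1147.58; tax = £115.49; total due = £1263.07

£1263.07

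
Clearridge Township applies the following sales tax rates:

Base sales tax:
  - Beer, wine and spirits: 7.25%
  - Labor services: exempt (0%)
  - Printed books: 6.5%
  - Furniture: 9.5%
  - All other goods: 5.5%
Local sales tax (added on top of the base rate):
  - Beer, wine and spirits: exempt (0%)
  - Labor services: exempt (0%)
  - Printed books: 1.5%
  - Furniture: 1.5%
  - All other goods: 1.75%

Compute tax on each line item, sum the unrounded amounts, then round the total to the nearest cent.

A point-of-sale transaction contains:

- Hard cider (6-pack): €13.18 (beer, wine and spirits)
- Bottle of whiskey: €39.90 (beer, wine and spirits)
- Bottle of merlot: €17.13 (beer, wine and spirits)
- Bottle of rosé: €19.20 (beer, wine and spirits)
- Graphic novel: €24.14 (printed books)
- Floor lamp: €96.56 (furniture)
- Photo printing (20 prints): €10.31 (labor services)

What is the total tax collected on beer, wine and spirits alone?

Hard cider (6-pack) €13.18: beer, wine and spirits → 7.25% + 0% local = 7.25% → €0.95555
Bottle of whiskey €39.90: beer, wine and spirits → 7.25% + 0% local = 7.25% → €2.89275
Bottle of merlot €17.13: beer, wine and spirits → 7.25% + 0% local = 7.25% → €1.241925
Bottle of rosé €19.20: beer, wine and spirits → 7.25% + 0% local = 7.25% → €1.392
Tax on beer, wine and spirits: unrounded sum = €6.482225 → €6.48

€6.48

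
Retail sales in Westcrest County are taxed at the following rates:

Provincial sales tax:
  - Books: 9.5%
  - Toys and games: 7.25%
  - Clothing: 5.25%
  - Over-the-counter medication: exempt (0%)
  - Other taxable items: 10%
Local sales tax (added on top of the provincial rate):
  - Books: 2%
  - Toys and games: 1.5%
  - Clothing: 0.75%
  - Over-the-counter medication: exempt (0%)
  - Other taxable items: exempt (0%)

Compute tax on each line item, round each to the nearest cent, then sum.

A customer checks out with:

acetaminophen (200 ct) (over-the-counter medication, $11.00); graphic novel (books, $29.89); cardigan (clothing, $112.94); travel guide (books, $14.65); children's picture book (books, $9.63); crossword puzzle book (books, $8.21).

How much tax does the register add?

Acetaminophen (200 ct) $11.00: over-the-counter medication → 0% + 0% local = 0% → $0.00
Graphic novel $29.89: books → 9.5% + 2% local = 11.5% → $3.44
Cardigan $112.94: clothing → 5.25% + 0.75% local = 6% → $6.78
Travel guide $14.65: books → 9.5% + 2% local = 11.5% → $1.68
Children's picture book $9.63: books → 9.5% + 2% local = 11.5% → $1.11
Crossword puzzle book $8.21: books → 9.5% + 2% local = 11.5% → $0.94
Total tax = $3.44 + $6.78 + $1.68 + $1.11 + $0.94 = $13.95

$13.95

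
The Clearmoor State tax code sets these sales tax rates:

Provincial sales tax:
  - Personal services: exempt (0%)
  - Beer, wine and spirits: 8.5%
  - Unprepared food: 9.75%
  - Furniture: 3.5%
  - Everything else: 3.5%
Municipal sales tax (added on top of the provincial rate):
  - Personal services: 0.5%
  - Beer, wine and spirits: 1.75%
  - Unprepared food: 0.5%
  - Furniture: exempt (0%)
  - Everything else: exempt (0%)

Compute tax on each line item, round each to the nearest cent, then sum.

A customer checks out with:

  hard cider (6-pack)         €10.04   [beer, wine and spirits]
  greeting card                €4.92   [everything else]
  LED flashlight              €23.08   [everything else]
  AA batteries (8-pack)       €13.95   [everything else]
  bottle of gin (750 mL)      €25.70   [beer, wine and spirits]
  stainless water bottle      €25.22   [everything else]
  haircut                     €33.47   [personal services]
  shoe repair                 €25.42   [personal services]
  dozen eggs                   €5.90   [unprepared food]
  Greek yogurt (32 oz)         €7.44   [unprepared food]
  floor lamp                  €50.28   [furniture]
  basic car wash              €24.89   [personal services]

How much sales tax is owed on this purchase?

Hard cider (6-pack) €10.04: beer, wine and spirits → 8.5% + 1.75% municipal = 10.25% → €1.03
Greeting card €4.92: everything else → 3.5% + 0% municipal = 3.5% → €0.17
LED flashlight €23.08: everything else → 3.5% + 0% municipal = 3.5% → €0.81
AA batteries (8-pack) €13.95: everything else → 3.5% + 0% municipal = 3.5% → €0.49
Bottle of gin (750 mL) €25.70: beer, wine and spirits → 8.5% + 1.75% municipal = 10.25% → €2.63
Stainless water bottle €25.22: everything else → 3.5% + 0% municipal = 3.5% → €0.88
Haircut €33.47: personal services → 0% + 0.5% municipal = 0.5% → €0.17
Shoe repair €25.42: personal services → 0% + 0.5% municipal = 0.5% → €0.13
Dozen eggs €5.90: unprepared food → 9.75% + 0.5% municipal = 10.25% → €0.60
Greek yogurt (32 oz) €7.44: unprepared food → 9.75% + 0.5% municipal = 10.25% → €0.76
Floor lamp €50.28: furniture → 3.5% + 0% municipal = 3.5% → €1.76
Basic car wash €24.89: personal services → 0% + 0.5% municipal = 0.5% → €0.12
Total tax = €1.03 + €0.17 + €0.81 + €0.49 + €2.63 + €0.88 + €0.17 + €0.13 + €0.60 + €0.76 + €1.76 + €0.12 = €9.55

€9.55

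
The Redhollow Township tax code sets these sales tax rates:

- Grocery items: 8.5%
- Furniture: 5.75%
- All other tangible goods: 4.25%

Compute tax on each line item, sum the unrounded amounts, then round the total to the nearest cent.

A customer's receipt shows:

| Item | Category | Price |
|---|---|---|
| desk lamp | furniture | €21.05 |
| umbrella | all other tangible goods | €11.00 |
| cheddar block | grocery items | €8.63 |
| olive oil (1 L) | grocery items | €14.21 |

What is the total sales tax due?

Desk lamp €21.05: furniture → 5.75% → €1.210375
Umbrella €11.00: all other tangible goods → 4.25% → €0.4675
Cheddar block €8.63: grocery items → 8.5% → €0.73355
Olive oil (1 L) €14.21: grocery items → 8.5% → €1.20785
Unrounded tax sum = €3.619275 → €3.62

€3.62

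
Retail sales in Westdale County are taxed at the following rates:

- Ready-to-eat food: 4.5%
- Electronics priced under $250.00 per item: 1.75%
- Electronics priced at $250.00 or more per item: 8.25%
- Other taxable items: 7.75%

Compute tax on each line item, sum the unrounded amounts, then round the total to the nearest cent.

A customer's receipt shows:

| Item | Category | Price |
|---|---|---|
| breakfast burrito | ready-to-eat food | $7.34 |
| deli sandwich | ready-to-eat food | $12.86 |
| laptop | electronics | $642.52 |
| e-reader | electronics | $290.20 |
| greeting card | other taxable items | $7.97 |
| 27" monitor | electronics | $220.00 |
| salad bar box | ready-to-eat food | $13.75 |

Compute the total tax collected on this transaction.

Breakfast burrito $7.34: ready-to-eat food → 4.5% → $0.3303
Deli sandwich $12.86: ready-to-eat food → 4.5% → $0.5787
Laptop $642.52: electronics, $250.00 or more → 8.25% → $53.0079
E-reader $290.20: electronics, $250.00 or more → 8.25% → $23.9415
Greeting card $7.97: other taxable items → 7.75% → $0.617675
27" monitor $220.00: electronics, under $250.00 → 1.75% → $3.85
Salad bar box $13.75: ready-to-eat food → 4.5% → $0.61875
Unrounded tax sum = $82.944825 → $82.94

$82.94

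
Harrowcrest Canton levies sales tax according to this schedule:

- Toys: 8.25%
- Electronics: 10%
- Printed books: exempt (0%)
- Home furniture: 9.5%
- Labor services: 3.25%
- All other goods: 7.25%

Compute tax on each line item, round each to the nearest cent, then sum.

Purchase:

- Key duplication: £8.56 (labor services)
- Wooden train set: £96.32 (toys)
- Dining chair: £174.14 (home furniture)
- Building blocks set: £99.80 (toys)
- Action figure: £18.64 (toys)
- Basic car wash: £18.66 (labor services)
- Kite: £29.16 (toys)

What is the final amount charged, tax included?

£482.84

Key duplication £8.56: labor services → 3.25% → £0.28
Wooden train set £96.32: toys → 8.25% → £7.95
Dining chair £174.14: home furniture → 9.5% → £16.54
Building blocks set £99.80: toys → 8.25% → £8.23
Action figure £18.64: toys → 8.25% → £1.54
Basic car wash £18.66: labor services → 3.25% → £0.61
Kite £29.16: toys → 8.25% → £2.41
Subtotal = £445.28; tax = £37.56; total due = £482.84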